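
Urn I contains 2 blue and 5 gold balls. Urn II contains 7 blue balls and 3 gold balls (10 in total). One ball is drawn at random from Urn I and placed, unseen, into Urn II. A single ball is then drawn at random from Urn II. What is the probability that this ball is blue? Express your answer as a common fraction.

51/77

Condition on how many of the transferred balls are blue (from Urn I: 2 blue of 7; then Urn II has 11 total).
  0 blue: C(2,0)C(5,1)/C(7,1) = 5/7; then P = 7/11
  1 blue: C(2,1)C(5,0)/C(7,1) = 2/7; then P = 8/11
P(blue from Urn II) = 51/77 ≈ 0.6623.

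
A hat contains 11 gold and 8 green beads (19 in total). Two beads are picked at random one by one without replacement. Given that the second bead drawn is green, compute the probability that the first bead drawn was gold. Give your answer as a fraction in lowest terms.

11/18

P(first=gold and the second bead drawn is green) = (11/19)·(8/18) = 44/171.
P(the second bead drawn is green) = Σ over first color = 44/171 + 28/171 = 8/19.
By Bayes, P(first=gold | the second bead drawn is green) = 44/171 / 8/19 = 11/18 ≈ 0.6111.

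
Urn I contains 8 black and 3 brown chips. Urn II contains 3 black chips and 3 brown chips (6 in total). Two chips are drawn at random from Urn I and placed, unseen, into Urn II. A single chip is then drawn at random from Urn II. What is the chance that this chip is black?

Condition on how many of the transferred chips are black (from Urn I: 8 black of 11; then Urn II has 8 total).
  0 black: C(8,0)C(3,2)/C(11,2) = 3/55; then P = 3/8
  1 black: C(8,1)C(3,1)/C(11,2) = 24/55; then P = 4/8
  2 black: C(8,2)C(3,0)/C(11,2) = 28/55; then P = 5/8
P(black from Urn II) = 49/88 ≈ 0.5568.

49/88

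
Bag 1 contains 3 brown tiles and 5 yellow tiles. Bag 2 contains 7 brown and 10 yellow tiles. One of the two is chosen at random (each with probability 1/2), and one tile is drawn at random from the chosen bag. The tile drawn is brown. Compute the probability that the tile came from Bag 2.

56/107

P(brown | Bag 1) = 3/8; P(brown | Bag 2) = 7/17.
P(brown) = 1/2·3/8 + 1/2·7/17 = 107/272.
By Bayes' rule, P(Bag 2 | brown) = 7/34 / 107/272 = 56/107 ≈ 0.5234.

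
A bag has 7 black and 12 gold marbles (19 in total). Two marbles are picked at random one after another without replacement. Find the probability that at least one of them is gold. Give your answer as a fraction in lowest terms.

Use the complement: P(at least one gold) = 1 − P(no gold).
P(none) = C(7,2)/C(19,2) = 21/171.
So P = 1 − 21/171 = 50/57 ≈ 0.8772.

50/57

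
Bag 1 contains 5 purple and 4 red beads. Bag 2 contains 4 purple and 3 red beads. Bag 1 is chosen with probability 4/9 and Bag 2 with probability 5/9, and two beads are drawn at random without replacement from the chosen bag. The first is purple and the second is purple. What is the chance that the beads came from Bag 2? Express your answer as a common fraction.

P(E | Bag 1) = 5/18; P(E | Bag 2) = 2/7.
P(E) = 4/9·5/18 + 5/9·2/7 = 160/567.
By Bayes' rule, P(Bag 2 | E) = 10/63 / 160/567 = 9/16 ≈ 0.5625.

9/16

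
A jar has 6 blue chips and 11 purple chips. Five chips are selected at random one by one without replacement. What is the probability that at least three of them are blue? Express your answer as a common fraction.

1271/6188

Sum the hypergeometric tail for j = 3,…,5 blue chips.
Favorable = C(6,3)·C(11,2) + C(6,4)·C(11,1) + C(6,5)·C(11,0) = 1271; total = C(17,5) = 6188.
P = 1271/6188 = 1271/6188 ≈ 0.2054.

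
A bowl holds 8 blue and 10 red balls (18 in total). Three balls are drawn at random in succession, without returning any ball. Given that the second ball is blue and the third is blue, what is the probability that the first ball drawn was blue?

P(first=blue and the second ball is blue and the third is blue) = (8/18)·(7/17)·(6/16) = 7/102.
P(E) = Σ over first color = 7/102 + 35/306 = 28/153.
By Bayes, P(first=blue | E) = 7/102 / 28/153 = 3/8 ≈ 0.3750.

3/8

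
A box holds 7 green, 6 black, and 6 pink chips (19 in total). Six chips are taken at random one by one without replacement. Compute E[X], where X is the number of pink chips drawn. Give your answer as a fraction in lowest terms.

36/19

By linearity of expectation, E[X] = Σ P(draw i is pink); by symmetry each draw (even without replacement) has P(pink) = 6/19.
E[X] = 6 · 6/19 = 36/19 ≈ 1.8947.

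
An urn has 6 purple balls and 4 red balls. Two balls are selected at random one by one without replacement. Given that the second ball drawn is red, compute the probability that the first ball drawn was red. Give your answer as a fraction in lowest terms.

P(first=red and the second ball drawn is red) = (4/10)·(3/9) = 2/15.
P(the second ball drawn is red) = Σ over first color = 4/15 + 2/15 = 2/5.
By Bayes, P(first=red | the second ball drawn is red) = 2/15 / 2/5 = 1/3 ≈ 0.3333.

1/3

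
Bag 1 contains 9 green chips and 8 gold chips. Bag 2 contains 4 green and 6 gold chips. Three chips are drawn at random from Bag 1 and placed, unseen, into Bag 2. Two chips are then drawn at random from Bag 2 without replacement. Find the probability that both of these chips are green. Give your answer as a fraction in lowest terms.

Condition on how many of the transferred chips are green (from Bag 1: 9 green of 17; then Bag 2 has 13 total).
  0 green: C(9,0)C(8,3)/C(17,3) = 7/85; then P = C(4,2)/C(13,2) = 1/13
  1 green: C(9,1)C(8,2)/C(17,3) = 63/170; then P = C(5,2)/C(13,2) = 5/39
  2 green: C(9,2)C(8,1)/C(17,3) = 36/85; then P = C(6,2)/C(13,2) = 5/26
  3 green: C(9,3)C(8,0)/C(17,3) = 21/170; then P = C(7,2)/C(13,2) = 7/26
P(both green) = 149/884 ≈ 0.1686.

149/884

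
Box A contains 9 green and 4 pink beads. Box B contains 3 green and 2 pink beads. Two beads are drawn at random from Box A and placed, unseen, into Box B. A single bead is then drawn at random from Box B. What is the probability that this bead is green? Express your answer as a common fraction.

57/91

Condition on how many of the transferred beads are green (from Box A: 9 green of 13; then Box B has 7 total).
  0 green: C(9,0)C(4,2)/C(13,2) = 1/13; then P = 3/7
  1 green: C(9,1)C(4,1)/C(13,2) = 6/13; then P = 4/7
  2 green: C(9,2)C(4,0)/C(13,2) = 6/13; then P = 5/7
P(green from Box B) = 57/91 ≈ 0.6264.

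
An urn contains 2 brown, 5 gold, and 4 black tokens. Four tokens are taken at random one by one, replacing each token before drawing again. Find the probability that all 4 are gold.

625/14641

Multiply the conditional probability of each draw in order, with replacement (the composition resets each draw).
P = (5/11) · (5/11) · (5/11) · (5/11) = 625/14641 ≈ 0.0427.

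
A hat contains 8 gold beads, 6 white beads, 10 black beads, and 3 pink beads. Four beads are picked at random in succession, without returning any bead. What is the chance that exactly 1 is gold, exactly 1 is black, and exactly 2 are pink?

8/585

Unordered draws without replacement: count favorable combinations over C(27,4).
Favorable = C(8,1) · C(6,0) · C(10,1) · C(3,2) = 240; total = C(27,4) = 17550.
P = 240/17550 = 8/585 ≈ 0.0137.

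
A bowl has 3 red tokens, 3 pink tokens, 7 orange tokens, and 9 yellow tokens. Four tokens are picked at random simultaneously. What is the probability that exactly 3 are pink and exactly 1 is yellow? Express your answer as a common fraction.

Unordered draws without replacement: count favorable combinations over C(22,4).
Favorable = C(3,0) · C(3,3) · C(7,0) · C(9,1) = 9; total = C(22,4) = 7315.
P = 9/7315 = 9/7315 ≈ 0.0012.

9/7315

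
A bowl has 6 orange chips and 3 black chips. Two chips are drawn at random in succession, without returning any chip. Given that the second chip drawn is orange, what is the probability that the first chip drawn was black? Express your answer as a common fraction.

3/8

P(first=black and the second chip drawn is orange) = (3/9)·(6/8) = 1/4.
P(the second chip drawn is orange) = Σ over first color = 5/12 + 1/4 = 2/3.
By Bayes, P(first=black | the second chip drawn is orange) = 1/4 / 2/3 = 3/8 ≈ 0.3750.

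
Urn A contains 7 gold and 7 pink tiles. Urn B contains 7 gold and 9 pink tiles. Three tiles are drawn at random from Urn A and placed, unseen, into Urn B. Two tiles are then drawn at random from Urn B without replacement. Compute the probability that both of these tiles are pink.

145/494

Condition on how many of the transferred tiles are pink (from Urn A: 7 pink of 14; then Urn B has 19 total).
  0 pink: C(7,0)C(7,3)/C(14,3) = 5/52; then P = C(9,2)/C(19,2) = 4/19
  1 pink: C(7,1)C(7,2)/C(14,3) = 21/52; then P = C(10,2)/C(19,2) = 5/19
  2 pink: C(7,2)C(7,1)/C(14,3) = 21/52; then P = C(11,2)/C(19,2) = 55/171
  3 pink: C(7,3)C(7,0)/C(14,3) = 5/52; then P = C(12,2)/C(19,2) = 22/57
P(both pink) = 145/494 ≈ 0.2935.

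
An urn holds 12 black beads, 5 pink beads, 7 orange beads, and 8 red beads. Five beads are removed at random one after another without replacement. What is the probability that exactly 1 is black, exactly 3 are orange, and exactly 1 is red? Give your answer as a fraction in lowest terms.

Unordered draws without replacement: count favorable combinations over C(32,5).
Favorable = C(12,1) · C(5,0) · C(7,3) · C(8,1) = 3360; total = C(32,5) = 201376.
P = 3360/201376 = 15/899 ≈ 0.0167.

15/899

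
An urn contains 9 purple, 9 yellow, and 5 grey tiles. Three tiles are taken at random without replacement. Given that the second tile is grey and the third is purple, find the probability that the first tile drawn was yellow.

3/7

P(first=yellow and the second tile is grey and the third is purple) = (9/23)·(5/22)·(9/21) = 135/3542.
P(E) = Σ over first color = 60/1771 + 135/3542 + 30/1771 = 45/506.
By Bayes, P(first=yellow | E) = 135/3542 / 45/506 = 3/7 ≈ 0.4286.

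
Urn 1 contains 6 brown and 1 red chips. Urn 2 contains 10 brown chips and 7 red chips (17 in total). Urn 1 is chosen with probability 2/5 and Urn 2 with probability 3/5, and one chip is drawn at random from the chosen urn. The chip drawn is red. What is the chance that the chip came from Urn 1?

P(red | Urn 1) = 1/7; P(red | Urn 2) = 7/17.
P(red) = 2/5·1/7 + 3/5·7/17 = 181/595.
By Bayes' rule, P(Urn 1 | red) = 2/35 / 181/595 = 34/181 ≈ 0.1878.

34/181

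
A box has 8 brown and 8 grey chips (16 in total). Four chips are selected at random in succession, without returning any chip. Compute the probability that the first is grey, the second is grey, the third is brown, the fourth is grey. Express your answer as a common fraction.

Multiply the conditional probability of each draw in order, without replacement, so each draw removes one from its color and from the total.
P = (8/16) · (7/15) · (8/14) · (6/13) = 4/65 ≈ 0.0615.

4/65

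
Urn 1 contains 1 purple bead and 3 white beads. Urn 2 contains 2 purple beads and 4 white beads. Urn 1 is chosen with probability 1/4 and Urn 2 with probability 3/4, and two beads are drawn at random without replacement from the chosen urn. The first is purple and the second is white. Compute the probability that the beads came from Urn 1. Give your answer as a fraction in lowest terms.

P(E | Urn 1) = 1/4; P(E | Urn 2) = 4/15.
P(E) = 1/4·1/4 + 3/4·4/15 = 21/80.
By Bayes' rule, P(Urn 1 | E) = 1/16 / 21/80 = 5/21 ≈ 0.2381.

5/21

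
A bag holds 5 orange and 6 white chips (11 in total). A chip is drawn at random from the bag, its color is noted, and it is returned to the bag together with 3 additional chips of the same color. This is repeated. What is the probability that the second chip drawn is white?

6/11

Condition on the first draw. If first is white (prob 6/11), second-white has prob (9)/(14); if not (prob 5/11), it has prob 6/(14).
P = (6/11)·(9/14) + (5/11)·(6/14) = 6/11 ≈ 0.5455.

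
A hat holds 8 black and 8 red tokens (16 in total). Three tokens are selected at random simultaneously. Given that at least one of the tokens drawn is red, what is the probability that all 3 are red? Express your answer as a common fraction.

1/9

P(all 3 red) = C(8,3)/C(16,3) = 1/10; P(at least one red) = 1 − C(8,3)/C(16,3) = 9/10.
Since 'all 3 red' ⊆ 'at least one red', P(all 3 | at least one) = 1/10 / 9/10 = 1/9 ≈ 0.1111.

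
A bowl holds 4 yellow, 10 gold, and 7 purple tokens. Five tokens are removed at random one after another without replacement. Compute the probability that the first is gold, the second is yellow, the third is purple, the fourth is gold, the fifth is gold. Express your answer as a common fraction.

Multiply the conditional probability of each draw in order, without replacement, so each draw removes one from its color and from the total.
P = (10/21) · (4/20) · (7/19) · (9/18) · (8/17) = 8/969 ≈ 0.0083.

8/969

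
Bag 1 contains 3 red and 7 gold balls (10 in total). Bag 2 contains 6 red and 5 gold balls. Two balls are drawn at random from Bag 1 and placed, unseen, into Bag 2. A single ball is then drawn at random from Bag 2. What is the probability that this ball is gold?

32/65

Condition on how many of the transferred balls are gold (from Bag 1: 7 gold of 10; then Bag 2 has 13 total).
  0 gold: C(7,0)C(3,2)/C(10,2) = 1/15; then P = 5/13
  1 gold: C(7,1)C(3,1)/C(10,2) = 7/15; then P = 6/13
  2 gold: C(7,2)C(3,0)/C(10,2) = 7/15; then P = 7/13
P(gold from Bag 2) = 32/65 ≈ 0.4923.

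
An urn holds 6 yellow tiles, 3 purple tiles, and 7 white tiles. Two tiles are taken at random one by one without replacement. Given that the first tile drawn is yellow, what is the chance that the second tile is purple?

After removing 1 yellow, the urn has 3 purple out of 15 remaining.
P(second is purple | given) = 3/15 = 1/5 ≈ 0.2000.

1/5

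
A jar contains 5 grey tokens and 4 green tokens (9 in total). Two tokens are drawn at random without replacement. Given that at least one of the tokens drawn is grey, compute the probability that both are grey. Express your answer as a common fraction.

1/3

P(both grey) = C(5,2)/C(9,2) = 5/18; P(at least one grey) = 1 − C(4,2)/C(9,2) = 5/6.
Since 'both grey' ⊆ 'at least one grey', P(both | at least one) = 5/18 / 5/6 = 1/3 ≈ 0.3333.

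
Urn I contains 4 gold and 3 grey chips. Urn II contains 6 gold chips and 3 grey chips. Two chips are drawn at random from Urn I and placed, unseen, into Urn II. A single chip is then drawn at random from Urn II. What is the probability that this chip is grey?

27/77

Condition on how many of the transferred chips are grey (from Urn I: 3 grey of 7; then Urn II has 11 total).
  0 grey: C(3,0)C(4,2)/C(7,2) = 2/7; then P = 3/11
  1 grey: C(3,1)C(4,1)/C(7,2) = 4/7; then P = 4/11
  2 grey: C(3,2)C(4,0)/C(7,2) = 1/7; then P = 5/11
P(grey from Urn II) = 27/77 ≈ 0.3506.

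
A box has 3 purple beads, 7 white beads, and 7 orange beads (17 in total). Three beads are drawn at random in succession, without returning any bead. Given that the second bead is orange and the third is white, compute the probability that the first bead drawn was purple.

1/5

P(first=purple and the second bead is orange and the third is white) = (3/17)·(7/16)·(7/15) = 49/1360.
P(E) = Σ over first color = 49/1360 + 49/680 + 49/680 = 49/272.
By Bayes, P(first=purple | E) = 49/1360 / 49/272 = 1/5 ≈ 0.2000.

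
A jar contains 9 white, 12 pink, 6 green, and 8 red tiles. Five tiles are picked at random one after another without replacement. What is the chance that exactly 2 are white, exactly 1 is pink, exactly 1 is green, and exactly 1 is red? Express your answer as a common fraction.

2592/40579

Unordered draws without replacement: count favorable combinations over C(35,5).
Favorable = C(9,2) · C(12,1) · C(6,1) · C(8,1) = 20736; total = C(35,5) = 324632.
P = 20736/324632 = 2592/40579 ≈ 0.0639.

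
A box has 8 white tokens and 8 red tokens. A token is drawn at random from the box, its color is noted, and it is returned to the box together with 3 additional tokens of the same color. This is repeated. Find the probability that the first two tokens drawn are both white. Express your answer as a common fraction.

11/38

After a white draw the box holds 11 white out of 19.
P = (8/16)·(11/19) = 11/38 ≈ 0.2895.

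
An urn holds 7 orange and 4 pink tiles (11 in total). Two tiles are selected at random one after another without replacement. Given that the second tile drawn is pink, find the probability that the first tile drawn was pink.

P(first=pink and the second tile drawn is pink) = (4/11)·(3/10) = 6/55.
P(the second tile drawn is pink) = Σ over first color = 14/55 + 6/55 = 4/11.
By Bayes, P(first=pink | the second tile drawn is pink) = 6/55 / 4/11 = 3/10 ≈ 0.3000.

3/10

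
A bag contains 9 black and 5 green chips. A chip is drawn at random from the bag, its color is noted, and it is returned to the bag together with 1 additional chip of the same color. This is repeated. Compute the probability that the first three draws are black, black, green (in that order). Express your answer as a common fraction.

Track the composition after each reinforcement of +1.
P = (9/14) · (10/15) · (5/16) = 15/112 ≈ 0.1339.

15/112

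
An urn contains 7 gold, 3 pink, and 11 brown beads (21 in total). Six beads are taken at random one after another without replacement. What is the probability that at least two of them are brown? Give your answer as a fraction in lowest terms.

Sum the hypergeometric tail for j = 2,…,6 brown beads.
Favorable = C(11,2)·C(10,4) + C(11,3)·C(10,3) + C(11,4)·C(10,2) + C(11,5)·C(10,1) + C(11,6)·C(10,0) = 51282; total = C(21,6) = 54264.
P = 51282/54264 = 1221/1292 ≈ 0.9450.

1221/1292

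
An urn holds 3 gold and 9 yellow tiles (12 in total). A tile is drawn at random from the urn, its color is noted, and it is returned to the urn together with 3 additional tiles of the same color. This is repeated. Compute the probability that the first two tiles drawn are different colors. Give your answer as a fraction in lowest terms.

3/10

Either gold then yellow, or yellow then gold; after the first draw the total is 15.
P = (3/12)·(9/15) + (9/12)·(3/15) = 3/10 ≈ 0.3000.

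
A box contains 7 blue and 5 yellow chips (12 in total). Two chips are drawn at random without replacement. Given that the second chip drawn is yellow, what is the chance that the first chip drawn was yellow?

P(first=yellow and the second chip drawn is yellow) = (5/12)·(4/11) = 5/33.
P(the second chip drawn is yellow) = Σ over first color = 35/132 + 5/33 = 5/12.
By Bayes, P(first=yellow | the second chip drawn is yellow) = 5/33 / 5/12 = 4/11 ≈ 0.3636.

4/11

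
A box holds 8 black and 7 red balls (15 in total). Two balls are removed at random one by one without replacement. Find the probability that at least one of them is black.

Use the complement: P(at least one black) = 1 − P(no black).
P(none) = C(7,2)/C(15,2) = 21/105.
So P = 1 − 21/105 = 4/5 ≈ 0.8000.

4/5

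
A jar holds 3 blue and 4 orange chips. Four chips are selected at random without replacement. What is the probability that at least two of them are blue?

22/35

Sum the hypergeometric tail for j = 2,…,3 blue chips.
Favorable = C(3,2)·C(4,2) + C(3,3)·C(4,1) = 22; total = C(7,4) = 35.
P = 22/35 = 22/35 ≈ 0.6286.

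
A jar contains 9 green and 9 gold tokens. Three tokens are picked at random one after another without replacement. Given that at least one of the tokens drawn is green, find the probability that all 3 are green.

P(all 3 green) = C(9,3)/C(18,3) = 7/68; P(at least one green) = 1 − C(9,3)/C(18,3) = 61/68.
Since 'all 3 green' ⊆ 'at least one green', P(all 3 | at least one) = 7/68 / 61/68 = 7/61 ≈ 0.1148.

7/61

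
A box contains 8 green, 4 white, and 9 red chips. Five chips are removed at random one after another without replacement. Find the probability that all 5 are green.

Unordered draws without replacement: count favorable combinations over C(21,5).
Favorable = C(8,5) · C(4,0) · C(9,0) = 56; total = C(21,5) = 20349.
P = 56/20349 = 8/2907 ≈ 0.0028.

8/2907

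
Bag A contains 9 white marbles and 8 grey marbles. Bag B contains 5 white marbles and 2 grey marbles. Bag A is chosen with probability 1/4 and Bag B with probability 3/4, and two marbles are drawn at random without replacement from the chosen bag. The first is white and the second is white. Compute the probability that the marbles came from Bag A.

63/403

P(E | Bag A) = 9/34; P(E | Bag B) = 10/21.
P(E) = 1/4·9/34 + 3/4·10/21 = 403/952.
By Bayes' rule, P(Bag A | E) = 9/136 / 403/952 = 63/403 ≈ 0.1563.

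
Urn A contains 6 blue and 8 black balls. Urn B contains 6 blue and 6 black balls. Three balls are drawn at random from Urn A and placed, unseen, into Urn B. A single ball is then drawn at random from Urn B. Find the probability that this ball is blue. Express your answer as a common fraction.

17/35

Condition on how many of the transferred balls are blue (from Urn A: 6 blue of 14; then Urn B has 15 total).
  0 blue: C(6,0)C(8,3)/C(14,3) = 2/13; then P = 6/15
  1 blue: C(6,1)C(8,2)/C(14,3) = 6/13; then P = 7/15
  2 blue: C(6,2)C(8,1)/C(14,3) = 30/91; then P = 8/15
  3 blue: C(6,3)C(8,0)/C(14,3) = 5/91; then P = 9/15
P(blue from Urn B) = 17/35 ≈ 0.4857.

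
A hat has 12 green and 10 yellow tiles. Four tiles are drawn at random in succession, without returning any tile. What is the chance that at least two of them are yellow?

12/19

Sum the hypergeometric tail for j = 2,…,4 yellow tiles.
Favorable = C(10,2)·C(12,2) + C(10,3)·C(12,1) + C(10,4)·C(12,0) = 4620; total = C(22,4) = 7315.
P = 4620/7315 = 12/19 ≈ 0.6316.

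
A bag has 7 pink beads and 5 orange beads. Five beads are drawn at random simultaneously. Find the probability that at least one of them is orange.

257/264

Use the complement: P(at least one orange) = 1 − P(no orange).
P(none) = C(7,5)/C(12,5) = 21/792.
So P = 1 − 21/792 = 257/264 ≈ 0.9735.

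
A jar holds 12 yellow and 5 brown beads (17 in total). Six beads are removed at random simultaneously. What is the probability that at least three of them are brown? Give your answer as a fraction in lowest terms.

Sum the hypergeometric tail for j = 3,…,5 brown beads.
Favorable = C(5,3)·C(12,3) + C(5,4)·C(12,2) + C(5,5)·C(12,1) = 2542; total = C(17,6) = 12376.
P = 2542/12376 = 1271/6188 ≈ 0.2054.

1271/6188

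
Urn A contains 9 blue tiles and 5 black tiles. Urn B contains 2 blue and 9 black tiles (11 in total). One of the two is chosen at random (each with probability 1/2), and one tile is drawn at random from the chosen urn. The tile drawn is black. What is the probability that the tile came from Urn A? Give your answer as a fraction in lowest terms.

55/181

P(black | Urn A) = 5/14; P(black | Urn B) = 9/11.
P(black) = 1/2·5/14 + 1/2·9/11 = 181/308.
By Bayes' rule, P(Urn A | black) = 5/28 / 181/308 = 55/181 ≈ 0.3039.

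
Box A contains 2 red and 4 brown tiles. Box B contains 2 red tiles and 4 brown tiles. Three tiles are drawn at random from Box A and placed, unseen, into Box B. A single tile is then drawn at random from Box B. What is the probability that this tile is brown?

2/3

Condition on how many of the transferred tiles are brown (from Box A: 4 brown of 6; then Box B has 9 total).
  1 brown: C(4,1)C(2,2)/C(6,3) = 1/5; then P = 5/9
  2 brown: C(4,2)C(2,1)/C(6,3) = 3/5; then P = 6/9
  3 brown: C(4,3)C(2,0)/C(6,3) = 1/5; then P = 7/9
P(brown from Box B) = 2/3 ≈ 0.6667.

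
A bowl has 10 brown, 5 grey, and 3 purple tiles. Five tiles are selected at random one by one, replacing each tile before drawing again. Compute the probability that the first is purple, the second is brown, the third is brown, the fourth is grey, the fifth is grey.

625/157464

Multiply the conditional probability of each draw in order, with replacement (the composition resets each draw).
P = (3/18) · (10/18) · (10/18) · (5/18) · (5/18) = 625/157464 ≈ 0.0040.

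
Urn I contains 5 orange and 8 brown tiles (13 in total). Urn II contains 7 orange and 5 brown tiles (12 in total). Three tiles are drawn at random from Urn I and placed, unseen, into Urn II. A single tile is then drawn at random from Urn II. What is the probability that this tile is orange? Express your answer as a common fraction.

106/195

Condition on how many of the transferred tiles are orange (from Urn I: 5 orange of 13; then Urn II has 15 total).
  0 orange: C(5,0)C(8,3)/C(13,3) = 28/143; then P = 7/15
  1 orange: C(5,1)C(8,2)/C(13,3) = 70/143; then P = 8/15
  2 orange: C(5,2)C(8,1)/C(13,3) = 40/143; then P = 9/15
  3 orange: C(5,3)C(8,0)/C(13,3) = 5/143; then P = 10/15
P(orange from Urn II) = 106/195 ≈ 0.5436.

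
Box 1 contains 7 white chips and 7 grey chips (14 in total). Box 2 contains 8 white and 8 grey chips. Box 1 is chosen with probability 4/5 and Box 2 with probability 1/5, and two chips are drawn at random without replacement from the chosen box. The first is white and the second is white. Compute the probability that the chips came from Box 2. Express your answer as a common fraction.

91/451

P(E | Box 1) = 3/13; P(E | Box 2) = 7/30.
P(E) = 4/5·3/13 + 1/5·7/30 = 451/1950.
By Bayes' rule, P(Box 2 | E) = 7/150 / 451/1950 = 91/451 ≈ 0.2018.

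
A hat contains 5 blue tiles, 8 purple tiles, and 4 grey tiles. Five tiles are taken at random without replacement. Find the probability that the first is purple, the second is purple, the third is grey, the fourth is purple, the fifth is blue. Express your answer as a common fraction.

2/221

Multiply the conditional probability of each draw in order, without replacement, so each draw removes one from its color and from the total.
P = (8/17) · (7/16) · (4/15) · (6/14) · (5/13) = 2/221 ≈ 0.0090.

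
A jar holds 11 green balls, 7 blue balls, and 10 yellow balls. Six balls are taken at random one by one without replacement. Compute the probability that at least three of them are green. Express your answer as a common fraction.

Sum the hypergeometric tail for j = 3,…,6 green balls.
Favorable = C(11,3)·C(17,3) + C(11,4)·C(17,2) + C(11,5)·C(17,1) + C(11,6)·C(17,0) = 165396; total = C(28,6) = 376740.
P = 165396/376740 = 1969/4485 ≈ 0.4390.

1969/4485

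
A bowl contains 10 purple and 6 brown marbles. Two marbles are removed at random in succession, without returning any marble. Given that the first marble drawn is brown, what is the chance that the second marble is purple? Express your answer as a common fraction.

2/3

After removing 1 brown, the bowl has 10 purple out of 15 remaining.
P(second is purple | given) = 10/15 = 2/3 ≈ 0.6667.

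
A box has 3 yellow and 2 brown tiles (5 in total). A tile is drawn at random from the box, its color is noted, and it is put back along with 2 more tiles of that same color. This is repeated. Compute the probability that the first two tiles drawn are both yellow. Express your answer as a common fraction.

3/7

After a yellow draw the box holds 5 yellow out of 7.
P = (3/5)·(5/7) = 3/7 ≈ 0.4286.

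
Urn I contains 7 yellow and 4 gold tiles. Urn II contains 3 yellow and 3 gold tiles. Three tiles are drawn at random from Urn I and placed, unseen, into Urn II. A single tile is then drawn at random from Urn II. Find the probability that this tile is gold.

5/11

Condition on how many of the transferred tiles are gold (from Urn I: 4 gold of 11; then Urn II has 9 total).
  0 gold: C(4,0)C(7,3)/C(11,3) = 7/33; then P = 3/9
  1 gold: C(4,1)C(7,2)/C(11,3) = 28/55; then P = 4/9
  2 gold: C(4,2)C(7,1)/C(11,3) = 14/55; then P = 5/9
  3 gold: C(4,3)C(7,0)/C(11,3) = 4/165; then P = 6/9
P(gold from Urn II) = 5/11 ≈ 0.4545.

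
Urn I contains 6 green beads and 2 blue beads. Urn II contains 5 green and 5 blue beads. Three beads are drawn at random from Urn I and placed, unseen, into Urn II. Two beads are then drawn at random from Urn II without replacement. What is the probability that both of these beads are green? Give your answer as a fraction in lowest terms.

Condition on how many of the transferred beads are green (from Urn I: 6 green of 8; then Urn II has 13 total).
  1 green: C(6,1)C(2,2)/C(8,3) = 3/28; then P = C(6,2)/C(13,2) = 5/26
  2 green: C(6,2)C(2,1)/C(8,3) = 15/28; then P = C(7,2)/C(13,2) = 7/26
  3 green: C(6,3)C(2,0)/C(8,3) = 5/14; then P = C(8,2)/C(13,2) = 14/39
P(both green) = 80/273 ≈ 0.2930.

80/273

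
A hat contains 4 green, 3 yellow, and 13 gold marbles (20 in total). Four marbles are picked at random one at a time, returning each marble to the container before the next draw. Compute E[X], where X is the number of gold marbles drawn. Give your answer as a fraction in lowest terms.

13/5

By linearity of expectation, E[X] = Σ P(draw i is gold); each independent draw has P(gold) = 13/20.
E[X] = 4 · 13/20 = 13/5 ≈ 2.6000.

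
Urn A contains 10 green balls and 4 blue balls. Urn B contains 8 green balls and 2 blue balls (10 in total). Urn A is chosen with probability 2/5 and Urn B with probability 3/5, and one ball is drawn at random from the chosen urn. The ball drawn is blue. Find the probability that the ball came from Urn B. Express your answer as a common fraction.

P(blue | Urn A) = 2/7; P(blue | Urn B) = 1/5.
P(blue) = 2/5·2/7 + 3/5·1/5 = 41/175.
By Bayes' rule, P(Urn B | blue) = 3/25 / 41/175 = 21/41 ≈ 0.5122.

21/41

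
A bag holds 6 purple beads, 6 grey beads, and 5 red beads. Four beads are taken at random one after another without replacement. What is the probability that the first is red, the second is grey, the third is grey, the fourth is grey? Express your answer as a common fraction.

Multiply the conditional probability of each draw in order, without replacement, so each draw removes one from its color and from the total.
P = (5/17) · (6/16) · (5/15) · (4/14) = 5/476 ≈ 0.0105.

5/476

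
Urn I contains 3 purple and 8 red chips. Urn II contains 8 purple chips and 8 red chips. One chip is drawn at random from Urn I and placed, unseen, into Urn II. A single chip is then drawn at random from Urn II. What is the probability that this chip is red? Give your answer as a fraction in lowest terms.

96/187

Condition on how many of the transferred chips are red (from Urn I: 8 red of 11; then Urn II has 17 total).
  0 red: C(8,0)C(3,1)/C(11,1) = 3/11; then P = 8/17
  1 red: C(8,1)C(3,0)/C(11,1) = 8/11; then P = 9/17
P(red from Urn II) = 96/187 ≈ 0.5134.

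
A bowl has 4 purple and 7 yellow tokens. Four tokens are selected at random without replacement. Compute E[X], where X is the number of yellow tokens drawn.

28/11

By linearity of expectation, E[X] = Σ P(draw i is yellow); by symmetry each draw (even without replacement) has P(yellow) = 7/11.
E[X] = 4 · 7/11 = 28/11 ≈ 2.5455.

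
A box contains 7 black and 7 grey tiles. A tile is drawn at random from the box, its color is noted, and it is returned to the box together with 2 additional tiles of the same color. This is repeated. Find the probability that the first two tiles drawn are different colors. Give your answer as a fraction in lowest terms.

7/16

Either grey then black, or black then grey; after the first draw the total is 16.
P = (7/14)·(7/16) + (7/14)·(7/16) = 7/16 ≈ 0.4375.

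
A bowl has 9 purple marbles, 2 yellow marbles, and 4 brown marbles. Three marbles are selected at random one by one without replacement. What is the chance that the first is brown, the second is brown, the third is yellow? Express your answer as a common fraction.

4/455

Multiply the conditional probability of each draw in order, without replacement, so each draw removes one from its color and from the total.
P = (4/15) · (3/14) · (2/13) = 4/455 ≈ 0.0088.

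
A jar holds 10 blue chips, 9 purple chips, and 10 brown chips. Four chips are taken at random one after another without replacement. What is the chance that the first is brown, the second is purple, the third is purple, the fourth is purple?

Multiply the conditional probability of each draw in order, without replacement, so each draw removes one from its color and from the total.
P = (10/29) · (9/28) · (8/27) · (7/26) = 10/1131 ≈ 0.0088.

10/1131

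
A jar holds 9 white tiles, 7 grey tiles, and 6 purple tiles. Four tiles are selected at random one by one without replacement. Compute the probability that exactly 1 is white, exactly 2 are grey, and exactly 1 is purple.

162/1045

Unordered draws without replacement: count favorable combinations over C(22,4).
Favorable = C(9,1) · C(7,2) · C(6,1) = 1134; total = C(22,4) = 7315.
P = 1134/7315 = 162/1045 ≈ 0.1550.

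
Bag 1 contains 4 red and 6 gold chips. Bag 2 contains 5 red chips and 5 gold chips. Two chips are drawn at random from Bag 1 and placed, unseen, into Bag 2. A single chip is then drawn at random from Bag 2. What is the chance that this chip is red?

Condition on how many of the transferred chips are red (from Bag 1: 4 red of 10; then Bag 2 has 12 total).
  0 red: C(4,0)C(6,2)/C(10,2) = 1/3; then P = 5/12
  1 red: C(4,1)C(6,1)/C(10,2) = 8/15; then P = 6/12
  2 red: C(4,2)C(6,0)/C(10,2) = 2/15; then P = 7/12
P(red from Bag 2) = 29/60 ≈ 0.4833.

29/60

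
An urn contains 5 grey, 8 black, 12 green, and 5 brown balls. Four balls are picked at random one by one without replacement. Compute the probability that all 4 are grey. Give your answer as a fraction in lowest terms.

Unordered draws without replacement: count favorable combinations over C(30,4).
Favorable = C(5,4) · C(8,0) · C(12,0) · C(5,0) = 5; total = C(30,4) = 27405.
P = 5/27405 = 1/5481 ≈ 0.0002.

1/5481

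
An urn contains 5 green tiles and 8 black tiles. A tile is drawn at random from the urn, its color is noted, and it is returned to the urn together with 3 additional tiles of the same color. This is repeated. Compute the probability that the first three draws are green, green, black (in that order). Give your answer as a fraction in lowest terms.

Track the composition after each reinforcement of +3.
P = (5/13) · (8/16) · (8/19) = 20/247 ≈ 0.0810.

20/247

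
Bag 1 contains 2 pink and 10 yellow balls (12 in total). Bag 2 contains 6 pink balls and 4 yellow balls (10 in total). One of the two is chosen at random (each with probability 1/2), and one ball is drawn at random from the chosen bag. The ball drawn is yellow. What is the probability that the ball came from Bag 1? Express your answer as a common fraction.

P(yellow | Bag 1) = 5/6; P(yellow | Bag 2) = 2/5.
P(yellow) = 1/2·5/6 + 1/2·2/5 = 37/60.
By Bayes' rule, P(Bag 1 | yellow) = 5/12 / 37/60 = 25/37 ≈ 0.6757.

25/37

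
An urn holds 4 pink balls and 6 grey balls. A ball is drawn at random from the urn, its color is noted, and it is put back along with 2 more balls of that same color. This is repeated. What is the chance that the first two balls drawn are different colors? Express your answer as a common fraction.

Either pink then grey, or grey then pink; after the first draw the total is 12.
P = (4/10)·(6/12) + (6/10)·(4/12) = 2/5 ≈ 0.4000.

2/5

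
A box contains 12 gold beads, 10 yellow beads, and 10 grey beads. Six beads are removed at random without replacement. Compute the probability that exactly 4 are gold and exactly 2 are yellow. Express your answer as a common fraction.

2475/100688

Unordered draws without replacement: count favorable combinations over C(32,6).
Favorable = C(12,4) · C(10,2) · C(10,0) = 22275; total = C(32,6) = 906192.
P = 22275/906192 = 2475/100688 ≈ 0.0246.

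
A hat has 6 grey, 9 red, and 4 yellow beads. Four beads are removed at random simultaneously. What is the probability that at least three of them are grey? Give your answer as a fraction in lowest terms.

Sum the hypergeometric tail for j = 3,…,4 grey beads.
Favorable = C(6,3)·C(13,1) + C(6,4)·C(13,0) = 275; total = C(19,4) = 3876.
P = 275/3876 = 275/3876 ≈ 0.0709.

275/3876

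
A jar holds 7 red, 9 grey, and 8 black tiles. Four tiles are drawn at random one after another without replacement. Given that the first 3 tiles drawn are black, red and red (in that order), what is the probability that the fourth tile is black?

1/3

After removing 2 red, 1 black, the jar has 7 black out of 21 remaining.
P(fourth is black | given) = 7/21 = 1/3 ≈ 0.3333.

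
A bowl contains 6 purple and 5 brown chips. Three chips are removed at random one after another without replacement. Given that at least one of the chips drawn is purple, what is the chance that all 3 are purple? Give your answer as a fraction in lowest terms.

4/31

P(all 3 purple) = C(6,3)/C(11,3) = 4/33; P(at least one purple) = 1 − C(5,3)/C(11,3) = 31/33.
Since 'all 3 purple' ⊆ 'at least one purple', P(all 3 | at least one) = 4/33 / 31/33 = 4/31 ≈ 0.1290.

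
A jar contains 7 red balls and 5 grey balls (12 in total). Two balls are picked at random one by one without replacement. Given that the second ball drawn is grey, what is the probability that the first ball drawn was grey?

4/11

P(first=grey and the second ball drawn is grey) = (5/12)·(4/11) = 5/33.
P(the second ball drawn is grey) = Σ over first color = 35/132 + 5/33 = 5/12.
By Bayes, P(first=grey | the second ball drawn is grey) = 5/33 / 5/12 = 4/11 ≈ 0.3636.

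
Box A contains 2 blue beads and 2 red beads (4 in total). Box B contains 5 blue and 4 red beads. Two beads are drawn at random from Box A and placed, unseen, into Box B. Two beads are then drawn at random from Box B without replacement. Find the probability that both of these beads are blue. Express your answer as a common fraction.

Condition on how many of the transferred beads are blue (from Box A: 2 blue of 4; then Box B has 11 total).
  0 blue: C(2,0)C(2,2)/C(4,2) = 1/6; then P = C(5,2)/C(11,2) = 2/11
  1 blue: C(2,1)C(2,1)/C(4,2) = 2/3; then P = C(6,2)/C(11,2) = 3/11
  2 blue: C(2,2)C(2,0)/C(4,2) = 1/6; then P = C(7,2)/C(11,2) = 21/55
P(both blue) = 91/330 ≈ 0.2758.

91/330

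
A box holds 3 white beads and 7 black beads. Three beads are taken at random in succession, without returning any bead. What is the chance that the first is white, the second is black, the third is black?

7/40

Multiply the conditional probability of each draw in order, without replacement, so each draw removes one from its color and from the total.
P = (3/10) · (7/9) · (6/8) = 7/40 ≈ 0.1750.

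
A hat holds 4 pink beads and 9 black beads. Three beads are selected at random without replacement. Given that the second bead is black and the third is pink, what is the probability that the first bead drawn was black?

P(first=black and the second bead is black and the third is pink) = (9/13)·(8/12)·(4/11) = 24/143.
P(E) = Σ over first color = 9/143 + 24/143 = 3/13.
By Bayes, P(first=black | E) = 24/143 / 3/13 = 8/11 ≈ 0.7273.

8/11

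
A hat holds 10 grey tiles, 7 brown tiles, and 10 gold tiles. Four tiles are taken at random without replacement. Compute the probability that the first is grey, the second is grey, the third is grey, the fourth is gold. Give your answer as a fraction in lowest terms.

2/117

Multiply the conditional probability of each draw in order, without replacement, so each draw removes one from its color and from the total.
P = (10/27) · (9/26) · (8/25) · (10/24) = 2/117 ≈ 0.0171.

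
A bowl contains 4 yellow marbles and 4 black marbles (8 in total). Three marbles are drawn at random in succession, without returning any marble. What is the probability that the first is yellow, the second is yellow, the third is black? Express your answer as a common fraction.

1/7

Multiply the conditional probability of each draw in order, without replacement, so each draw removes one from its color and from the total.
P = (4/8) · (3/7) · (4/6) = 1/7 ≈ 0.1429.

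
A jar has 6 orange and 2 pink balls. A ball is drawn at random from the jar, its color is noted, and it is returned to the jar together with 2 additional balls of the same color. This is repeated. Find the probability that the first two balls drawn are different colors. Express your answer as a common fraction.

Either orange then pink, or pink then orange; after the first draw the total is 10.
P = (6/8)·(2/10) + (2/8)·(6/10) = 3/10 ≈ 0.3000.

3/10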